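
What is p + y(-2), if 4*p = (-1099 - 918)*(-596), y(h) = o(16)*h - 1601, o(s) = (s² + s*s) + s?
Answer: 297876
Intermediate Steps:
o(s) = s + 2*s² (o(s) = (s² + s²) + s = 2*s² + s = s + 2*s²)
y(h) = -1601 + 528*h (y(h) = (16*(1 + 2*16))*h - 1601 = (16*(1 + 32))*h - 1601 = (16*33)*h - 1601 = 528*h - 1601 = -1601 + 528*h)
p = 300533 (p = ((-1099 - 918)*(-596))/4 = (-2017*(-596))/4 = (¼)*1202132 = 300533)
p + y(-2) = 300533 + (-1601 + 528*(-2)) = 300533 + (-1601 - 1056) = 300533 - 2657 = 297876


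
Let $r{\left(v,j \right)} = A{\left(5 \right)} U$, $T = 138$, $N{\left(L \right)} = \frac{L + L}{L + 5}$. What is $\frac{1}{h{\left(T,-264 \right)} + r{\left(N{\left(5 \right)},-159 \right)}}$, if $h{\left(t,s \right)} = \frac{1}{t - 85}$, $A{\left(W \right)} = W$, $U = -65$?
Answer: $- \frac{53}{17224} \approx -0.0030771$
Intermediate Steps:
$N{\left(L \right)} = \frac{2 L}{5 + L}$
$h{\left(t,s \right)} = \frac{1}{-85 + t}$
$r{\left(v,j \right)} = -325$ ($r{\left(v,j \right)} = 5 \left(-65\right) = -325$)
$\frac{1}{h{\left(T,-264 \right)} + r{\left(N{\left(5 \right)},-159 \right)}} = \frac{1}{\frac{1}{-85 + 138} - 325} = \frac{1}{\frac{1}{53} - 325} = \frac{1}{- \frac{17224}{53}} = - \frac{53}{17224}$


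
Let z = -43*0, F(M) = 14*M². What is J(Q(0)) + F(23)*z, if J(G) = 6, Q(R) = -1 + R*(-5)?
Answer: 6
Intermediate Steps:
Q(R) = -1 - 5*R
z = 0
J(Q(0)) + F(23)*z = 6 + (14*23²)*0 = 6 + (14*529)*0 = 6 + 7406*0 = 6 + 0 = 6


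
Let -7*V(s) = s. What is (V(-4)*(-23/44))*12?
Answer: -276/77 ≈ -3.5844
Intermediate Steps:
V(s) = -s/7
(V(-4)*(-23/44))*12 = ((-1/7*(-4))*(-23/44))*12 = (4*(-23*1/44)/7)*12 = ((4/7)*(-23/44))*12 = -23/77*12 = -276/77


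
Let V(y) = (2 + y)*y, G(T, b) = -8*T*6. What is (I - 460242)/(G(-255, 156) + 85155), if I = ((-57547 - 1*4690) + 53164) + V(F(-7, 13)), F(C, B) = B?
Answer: -93824/19479 ≈ -4.8167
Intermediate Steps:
G(T, b) = -48*T
V(y) = y*(2 + y)
I = -8878 (I = ((-57547 - 1*4690) + 53164) + 13*(2 + 13) = ((-57547 - 4690) + 53164) + 13*15 = (-62237 + 53164) + 195 = -9073 + 195 = -8878)
(I - 460242)/(G(-255, 156) + 85155) = (-8878 - 460242)/(-48*(-255) + 85155) = -469120/(12240 + 85155) = -469120/97395 = -469120*1/97395 = -93824/19479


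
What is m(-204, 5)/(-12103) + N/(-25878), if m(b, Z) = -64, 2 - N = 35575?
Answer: 22747169/16484286 ≈ 1.3799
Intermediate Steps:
N = -35573 (N = 2 - 1*35575 = 2 - 35575 = -35573)
m(-204, 5)/(-12103) + N/(-25878) = -64/(-12103) - 35573/(-25878) = -64*(-1/12103) - 35573*(-1/25878) = 64/12103 + 35573/25878 = 22747169/16484286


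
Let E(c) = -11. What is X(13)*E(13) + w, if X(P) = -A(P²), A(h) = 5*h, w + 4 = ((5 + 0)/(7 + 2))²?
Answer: 752596/81 ≈ 9291.3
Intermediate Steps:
w = -299/81 (w = -4 + ((5 + 0)/(7 + 2))² = -4 + (5/9)² = -4 + 25/81 = -299/81 ≈ -3.6914)
X(P) = -5*P²
X(13)*E(13) + w = -5*13²*(-11) - 299/81 = -5*169*(-11) - 299/81 = -845*(-11) - 299/81 = 9295 - 299/81 = 752596/81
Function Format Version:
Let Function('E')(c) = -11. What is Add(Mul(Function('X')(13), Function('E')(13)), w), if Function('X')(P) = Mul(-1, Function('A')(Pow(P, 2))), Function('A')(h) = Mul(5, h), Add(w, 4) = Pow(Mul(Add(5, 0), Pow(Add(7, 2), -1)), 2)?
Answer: Rational(752596, 81) ≈ 9291.3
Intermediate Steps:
w = Rational(-299, 81) (w = Add(-4, Pow(Mul(Add(5, 0), Pow(Add(7, 2), -1)), 2)) = Add(-4, Pow(Mul(5, Pow(9, -1)), 2)) = Add(-4, Pow(Mul(5, Rational(1, 9)), 2)) = Add(-4, Pow(Rational(5, 9), 2)) = Add(-4, Rational(25, 81)) = Rational(-299, 81) ≈ -3.6914)
Function('X')(P) = Mul(-5, Pow(P, 2)) (Function('X')(P) = Mul(-1, Mul(5, Pow(P, 2))) = Mul(-5, Pow(P, 2)))
Add(Mul(Function('X')(13), Function('E')(13)), w) = Add(Mul(Mul(-5, Pow(13, 2)), -11), Rational(-299, 81)) = Add(Mul(Mul(-5, 169), -11), Rational(-299, 81)) = Add(Mul(-845, -11), Rational(-299, 81)) = Add(9295, Rational(-299, 81)) = Rational(752596, 81)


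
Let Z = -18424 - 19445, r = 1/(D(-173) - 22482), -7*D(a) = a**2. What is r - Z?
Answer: 7092977300/187303 ≈ 37869.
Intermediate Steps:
D(a) = -a**2/7
r = -7/187303 (r = 1/(-1/7*(-173)**2 - 22482) = 1/(-1/7*29929 - 22482) = 1/(-29929/7 - 22482) = 1/(-187303/7) = -7/187303 ≈ -3.7373e-5)
Z = -37869
r - Z = -7/187303 - 1*(-37869) = -7/187303 + 37869 = 7092977300/187303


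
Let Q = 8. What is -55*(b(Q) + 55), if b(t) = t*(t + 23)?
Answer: -16665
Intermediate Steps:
b(t) = t*(23 + t)
-55*(b(Q) + 55) = -55*(8*(23 + 8) + 55) = -55*(8*31 + 55) = -55*(248 + 55) = -55*303 = -16665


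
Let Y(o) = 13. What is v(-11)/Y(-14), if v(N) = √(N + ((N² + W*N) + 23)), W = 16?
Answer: I*√43/13 ≈ 0.50442*I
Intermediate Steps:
v(N) = √(23 + N² + 17*N) (v(N) = √(N + ((N² + 16*N) + 23)) = √(N + (23 + N² + 16*N)) = √(23 + N² + 17*N))
v(-11)/Y(-14) = √(23 + (-11)² + 17*(-11))/13 = √(23 + 121 - 187)*(1/13) = √(-43)*(1/13) = (I*√43)*(1/13) = I*√43/13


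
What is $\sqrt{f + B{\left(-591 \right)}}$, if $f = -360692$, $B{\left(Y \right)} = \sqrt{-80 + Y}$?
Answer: $\sqrt{-360692 + i \sqrt{671}} \approx 0.022 + 600.58 i$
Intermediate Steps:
$\sqrt{f + B{\left(-591 \right)}} = \sqrt{-360692 + \sqrt{-80 - 591}} = \sqrt{-360692 + \sqrt{-671}} = \sqrt{-360692 + i \sqrt{671}}$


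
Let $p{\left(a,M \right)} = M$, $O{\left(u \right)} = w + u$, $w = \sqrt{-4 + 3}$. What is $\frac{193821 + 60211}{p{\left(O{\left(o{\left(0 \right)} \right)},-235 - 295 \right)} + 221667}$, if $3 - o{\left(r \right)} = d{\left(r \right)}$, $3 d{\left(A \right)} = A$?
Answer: $\frac{254032}{221137} \approx 1.1488$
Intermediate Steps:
$w = i$ ($w = \sqrt{-1} = i \approx 1.0 i$)
$d{\left(A \right)} = \frac{A}{3}$
$o{\left(r \right)} = 3 - \frac{r}{3}$
$O{\left(u \right)} = i + u$
$\frac{193821 + 60211}{p{\left(O{\left(o{\left(0 \right)} \right)},-235 - 295 \right)} + 221667} = \frac{193821 + 60211}{\left(-235 - 295\right) + 221667} = \frac{254032}{-530 + 221667} = \frac{254032}{221137}$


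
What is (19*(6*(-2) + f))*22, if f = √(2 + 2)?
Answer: -4180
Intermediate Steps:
f = 2 (f = √4 = 2)
(19*(6*(-2) + f))*22 = (19*(6*(-2) + 2))*22 = (19*(-12 + 2))*22 = (19*(-10))*22 = -190*22 = -4180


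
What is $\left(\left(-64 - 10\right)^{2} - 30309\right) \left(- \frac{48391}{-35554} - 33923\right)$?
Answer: $\frac{29949838433183}{35554} \approx 8.4238 \cdot 10^{8}$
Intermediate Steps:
$\left(\left(-64 - 10\right)^{2} - 30309\right) \left(- \frac{48391}{-35554} - 33923\right) = \left(\left(-74\right)^{2} - 30309\right) \left(\left(-48391\right) \left(- \frac{1}{35554}\right) - 33923\right) = \left(5476 - 30309\right) \left(\frac{48391}{35554} - 33923\right) = \left(-24833\right) \left(- \frac{1206049951}{35554}\right) = \frac{29949838433183}{35554}$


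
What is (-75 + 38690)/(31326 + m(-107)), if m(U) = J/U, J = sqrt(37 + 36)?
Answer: 13849322807010/11235112941851 + 4131805*sqrt(73)/11235112941851 ≈ 1.2327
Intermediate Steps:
J = sqrt(73) ≈ 8.5440
m(U) = sqrt(73)/U
(-75 + 38690)/(31326 + m(-107)) = (-75 + 38690)/(31326 + sqrt(73)/(-107)) = 38615/(31326 + sqrt(73)*(-1/107)) = 38615/(31326 - sqrt(73)/107)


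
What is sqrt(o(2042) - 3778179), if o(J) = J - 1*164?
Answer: 9*I*sqrt(46621) ≈ 1943.3*I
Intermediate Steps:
o(J) = -164 + J (o(J) = J - 164 = -164 + J)
sqrt(o(2042) - 3778179) = sqrt((-164 + 2042) - 3778179) = sqrt(1878 - 3778179) = sqrt(-3776301) = 9*I*sqrt(46621)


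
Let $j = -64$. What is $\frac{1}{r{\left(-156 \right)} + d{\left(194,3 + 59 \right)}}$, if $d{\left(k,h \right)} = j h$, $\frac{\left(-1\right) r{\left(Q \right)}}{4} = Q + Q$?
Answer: $- \frac{1}{2720} \approx -0.00036765$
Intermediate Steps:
$r{\left(Q \right)} = - 8 Q$ ($r{\left(Q \right)} = - 4 \left(Q + Q\right) = - 4 \cdot 2 Q = - 8 Q$)
$d{\left(k,h \right)} = - 64 h$
$\frac{1}{r{\left(-156 \right)} + d{\left(194,3 + 59 \right)}} = \frac{1}{\left(-8\right) \left(-156\right) - 64 \left(3 + 59\right)} = \frac{1}{1248 - 3968} = \frac{1}{-2720} = - \frac{1}{2720}$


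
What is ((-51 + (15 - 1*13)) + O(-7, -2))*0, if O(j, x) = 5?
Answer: 0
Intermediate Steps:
((-51 + (15 - 1*13)) + O(-7, -2))*0 = ((-51 + (15 - 1*13)) + 5)*0 = ((-51 + (15 - 13)) + 5)*0 = ((-51 + 2) + 5)*0 = (-49 + 5)*0 = -44*0 = 0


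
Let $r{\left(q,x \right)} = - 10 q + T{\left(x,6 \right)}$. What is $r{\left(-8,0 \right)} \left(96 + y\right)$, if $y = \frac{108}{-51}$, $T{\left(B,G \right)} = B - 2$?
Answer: $\frac{124488}{17} \approx 7322.8$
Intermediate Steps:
$T{\left(B,G \right)} = -2 + B$
$y = - \frac{36}{17}$ ($y = 108 \left(- \frac{1}{51}\right) = - \frac{36}{17} \approx -2.1176$)
$r{\left(q,x \right)} = -2 + x - 10 q$ ($r{\left(q,x \right)} = - 10 q + \left(-2 + x\right) = -2 + x - 10 q$)
$r{\left(-8,0 \right)} \left(96 + y\right) = \left(-2 + 0 - -80\right) \left(96 - \frac{36}{17}\right) = \left(-2 + 0 + 80\right) \frac{1596}{17} = 78 \cdot \frac{1596}{17} = \frac{124488}{17}$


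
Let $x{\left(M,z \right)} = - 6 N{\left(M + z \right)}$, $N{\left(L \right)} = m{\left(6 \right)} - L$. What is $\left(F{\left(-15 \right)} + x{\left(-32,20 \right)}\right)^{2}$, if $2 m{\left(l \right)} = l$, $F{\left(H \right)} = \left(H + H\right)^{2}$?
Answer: $656100$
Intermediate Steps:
$F{\left(H \right)} = 4 H^{2}$ ($F{\left(H \right)} = \left(2 H\right)^{2} = 4 H^{2}$)
$m{\left(l \right)} = \frac{l}{2}$
$N{\left(L \right)} = 3 - L$ ($N{\left(L \right)} = \frac{1}{2} \cdot 6 - L = 3 - L$)
$x{\left(M,z \right)} = -18 + 6 M + 6 z$ ($x{\left(M,z \right)} = - 6 \left(3 - \left(M + z\right)\right) = - 6 \left(3 - M - z\right) = -18 + 6 M + 6 z$)
$\left(F{\left(-15 \right)} + x{\left(-32,20 \right)}\right)^{2} = \left(4 \left(-15\right)^{2} + \left(-18 + 6 \left(-32\right) + 6 \cdot 20\right)\right)^{2} = \left(4 \cdot 225 - 90\right)^{2} = \left(900 - 90\right)^{2} = 810^{2} = 656100$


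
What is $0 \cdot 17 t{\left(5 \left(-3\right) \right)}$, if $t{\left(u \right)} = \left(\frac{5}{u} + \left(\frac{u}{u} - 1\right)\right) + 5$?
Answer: $0$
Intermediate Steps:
$t{\left(u \right)} = 5 + \frac{5}{u}$ ($t{\left(u \right)} = \left(\frac{5}{u} + \left(1 - 1\right)\right) + 5 = \left(\frac{5}{u} + 0\right) + 5 = \frac{5}{u} + 5 = 5 + \frac{5}{u}$)
$0 \cdot 17 t{\left(5 \left(-3\right) \right)} = 0 \cdot 17 \left(5 + \frac{5}{5 \left(-3\right)}\right) = 0 \left(5 + \frac{5}{-15}\right) = 0 \left(5 + 5 \left(- \frac{1}{15}\right)\right) = 0 \left(5 - \frac{1}{3}\right) = 0 \cdot \frac{14}{3} = 0$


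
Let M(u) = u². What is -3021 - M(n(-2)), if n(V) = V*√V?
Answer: -3013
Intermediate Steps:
n(V) = V^(3/2)
-3021 - M(n(-2)) = -3021 - ((-2)^(3/2))² = -3021 - (-2*I*√2)² = -3021 - 1*(-8) = -3021 + 8 = -3013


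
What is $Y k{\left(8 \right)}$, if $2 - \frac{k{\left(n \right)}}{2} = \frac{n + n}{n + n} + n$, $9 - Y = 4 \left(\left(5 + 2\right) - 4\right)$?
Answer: $42$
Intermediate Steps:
$Y = -3$ ($Y = 9 - 4 \left(\left(5 + 2\right) - 4\right) = 9 - 4 \left(7 - 4\right) = 9 - 4 \cdot 3 = 9 - 12 = -3$)
$k{\left(n \right)} = 2 - 2 n$ ($k{\left(n \right)} = 4 - 2 \left(\frac{n + n}{n + n} + n\right) = 4 - 2 \left(\frac{2 n}{2 n} + n\right) = 4 - 2 \left(2 n \frac{1}{2 n} + n\right) = 4 - 2 \left(1 + n\right) = 4 - \left(2 + 2 n\right) = 2 - 2 n$)
$Y k{\left(8 \right)} = - 3 \left(2 - 16\right) = \left(-3\right) \left(-14\right) = 42$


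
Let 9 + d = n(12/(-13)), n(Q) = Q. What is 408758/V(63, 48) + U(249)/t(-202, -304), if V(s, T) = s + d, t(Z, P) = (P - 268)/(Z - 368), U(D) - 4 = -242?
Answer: 368239886/49335 ≈ 7464.1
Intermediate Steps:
U(D) = -238 (U(D) = 4 - 242 = -238)
d = -129/13 (d = -9 + 12/(-13) = -9 + 12*(-1/13) = -9 - 12/13 = -129/13 ≈ -9.9231)
t(Z, P) = (-268 + P)/(-368 + Z)
V(s, T) = -129/13 + s (V(s, T) = s - 129/13 = -129/13 + s)
408758/V(63, 48) + U(249)/t(-202, -304) = 408758/(-129/13 + 63) - 238*(-368 - 202)/(-268 - 304) = 408758/(690/13) - 238/(-572/(-570)) = 408758*(13/690) - 238/((-1/570*(-572))) = 2656927/345 - 238/286/285 = 2656927/345 - 238*285/286 = 2656927/345 - 33915/143 = 368239886/49335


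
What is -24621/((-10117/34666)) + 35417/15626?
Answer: 13337330356625/158088242 ≈ 84366.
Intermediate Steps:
-24621/((-10117/34666)) + 35417/15626 = -24621/((-10117*1/34666)) + 35417*(1/15626) = -24621/(-10117/34666) + 35417/15626 = -24621*(-34666/10117) + 35417/15626 = 853511586/10117 + 35417/15626 = 13337330356625/158088242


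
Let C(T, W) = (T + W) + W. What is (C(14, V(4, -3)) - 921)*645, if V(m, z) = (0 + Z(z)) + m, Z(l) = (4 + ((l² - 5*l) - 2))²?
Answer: 292185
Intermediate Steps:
Z(l) = (2 + l² - 5*l)² (Z(l) = (4 + (-2 + l² - 5*l))² = (2 + l² - 5*l)²)
V(m, z) = m + (2 + z² - 5*z)² (V(m, z) = (0 + (2 + z² - 5*z)²) + m = (2 + z² - 5*z)² + m = m + (2 + z² - 5*z)²)
C(T, W) = T + 2*W
(C(14, V(4, -3)) - 921)*645 = ((14 + 2*(4 + (2 + (-3)² - 5*(-3))²)) - 921)*645 = ((14 + 2*(4 + (2 + 9 + 15)²)) - 921)*645 = ((14 + 2*(4 + 26²)) - 921)*645 = ((14 + 2*(4 + 676)) - 921)*645 = ((14 + 2*680) - 921)*645 = ((14 + 1360) - 921)*645 = (1374 - 921)*645 = 453*645 = 292185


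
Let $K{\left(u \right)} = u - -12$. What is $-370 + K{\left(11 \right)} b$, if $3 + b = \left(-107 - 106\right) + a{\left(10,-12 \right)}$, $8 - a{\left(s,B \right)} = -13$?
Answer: $-4855$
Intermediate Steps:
$a{\left(s,B \right)} = 21$ ($a{\left(s,B \right)} = 8 - -13 = 8 + 13 = 21$)
$b = -195$ ($b = -3 + \left(\left(-107 - 106\right) + 21\right) = -3 + \left(-213 + 21\right) = -3 - 192 = -195$)
$K{\left(u \right)} = 12 + u$ ($K{\left(u \right)} = u + 12 = 12 + u$)
$-370 + K{\left(11 \right)} b = -370 + \left(12 + 11\right) \left(-195\right) = -370 + 23 \left(-195\right) = -370 - 4485 = -4855$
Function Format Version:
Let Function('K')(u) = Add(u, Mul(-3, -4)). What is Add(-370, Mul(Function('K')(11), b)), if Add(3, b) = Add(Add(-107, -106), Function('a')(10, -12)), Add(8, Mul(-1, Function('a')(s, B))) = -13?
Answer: -4855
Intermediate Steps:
Function('a')(s, B) = 21 (Function('a')(s, B) = Add(8, Mul(-1, -13)) = Add(8, 13) = 21)
b = -195 (b = Add(-3, Add(Add(-107, -106), 21)) = Add(-3, Add(-213, 21)) = Add(-3, -192) = -195)
Function('K')(u) = Add(12, u) (Function('K')(u) = Add(u, 12) = Add(12, u))
Add(-370, Mul(Function('K')(11), b)) = Add(-370, Mul(Add(12, 11), -195)) = Add(-370, Mul(23, -195)) = Add(-370, -4485) = -4855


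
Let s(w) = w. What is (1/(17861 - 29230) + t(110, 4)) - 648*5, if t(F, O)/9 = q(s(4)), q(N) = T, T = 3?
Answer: -36528598/11369 ≈ -3213.0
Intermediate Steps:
q(N) = 3
t(F, O) = 27 (t(F, O) = 9*3 = 27)
(1/(17861 - 29230) + t(110, 4)) - 648*5 = (1/(17861 - 29230) + 27) - 648*5 = (1/(-11369) + 27) - 3240 = (-1/11369 + 27) - 3240 = 306962/11369 - 3240 = -36528598/11369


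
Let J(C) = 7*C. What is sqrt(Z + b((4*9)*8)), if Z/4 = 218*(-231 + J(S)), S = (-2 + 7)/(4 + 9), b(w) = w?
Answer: 4*I*sqrt(2099786)/13 ≈ 445.87*I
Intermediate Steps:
S = 5/13 ≈ 0.38462
Z = -2588096/13 (Z = 4*(218*(-231 + 7*(5/13))) = 4*(218*(-231 + 35/13)) = 4*(218*(-2968/13)) = 4*(-647024/13) = -2588096/13 ≈ -1.9908e+5)
sqrt(Z + b((4*9)*8)) = sqrt(-2588096/13 + (4*9)*8) = sqrt(-2588096/13 + 36*8) = sqrt(-2588096/13 + 288) = sqrt(-2584352/13) = 4*I*sqrt(2099786)/13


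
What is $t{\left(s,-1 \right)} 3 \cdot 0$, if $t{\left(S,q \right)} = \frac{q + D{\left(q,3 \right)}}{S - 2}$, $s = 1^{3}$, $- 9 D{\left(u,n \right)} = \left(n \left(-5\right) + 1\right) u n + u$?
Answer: $0$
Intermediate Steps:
$D{\left(u,n \right)} = - \frac{u}{9} - \frac{n u \left(1 - 5 n\right)}{9}$ ($D{\left(u,n \right)} = - \frac{\left(n \left(-5\right) + 1\right) u n + u}{9} = - \frac{\left(- 5 n + 1\right) u n + u}{9} = - \frac{\left(1 - 5 n\right) u n + u}{9} = - \frac{u \left(1 - 5 n\right) n + u}{9} = - \frac{n u \left(1 - 5 n\right) + u}{9} = - \frac{u + n u \left(1 - 5 n\right)}{9} = - \frac{u}{9} - \frac{n u \left(1 - 5 n\right)}{9}$)
$s = 1$
$t{\left(S,q \right)} = \frac{50 q}{9 \left(-2 + S\right)}$ ($t{\left(S,q \right)} = \frac{q + \frac{q \left(-1 - 3 + 5 \cdot 3^{2}\right)}{9}}{S - 2} = \frac{q + \frac{q \left(-1 - 3 + 5 \cdot 9\right)}{9}}{-2 + S} = \frac{q + \frac{q \left(-1 - 3 + 45\right)}{9}}{-2 + S} = \frac{q + \frac{1}{9} q 41}{-2 + S} = \frac{q + \frac{41 q}{9}}{-2 + S} = \frac{\frac{50}{9} q}{-2 + S} = \frac{50 q}{9 \left(-2 + S\right)}$)
$t{\left(s,-1 \right)} 3 \cdot 0 = \frac{50}{9} \left(-1\right) \frac{1}{-2 + 1} \cdot 3 \cdot 0 = \frac{50}{9} \left(-1\right) \frac{1}{-1} \cdot 0 = \frac{50}{9} \left(-1\right) \left(-1\right) 0 = \frac{50}{9} \cdot 0 = 0$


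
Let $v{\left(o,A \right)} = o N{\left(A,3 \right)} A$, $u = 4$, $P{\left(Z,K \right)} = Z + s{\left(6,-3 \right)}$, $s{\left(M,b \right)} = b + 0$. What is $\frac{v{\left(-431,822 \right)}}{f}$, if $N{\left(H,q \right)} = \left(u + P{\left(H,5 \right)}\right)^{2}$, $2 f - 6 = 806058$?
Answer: $- \frac{39994245463}{67172} \approx -5.954 \cdot 10^{5}$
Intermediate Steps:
$s{\left(M,b \right)} = b$
$f = 403032$ ($f = 3 + \frac{1}{2} \cdot 806058 = 3 + 403029 = 403032$)
$P{\left(Z,K \right)} = -3 + Z$ ($P{\left(Z,K \right)} = Z - 3 = -3 + Z$)
$N{\left(H,q \right)} = \left(1 + H\right)^{2}$ ($N{\left(H,q \right)} = \left(4 + \left(-3 + H\right)\right)^{2} = \left(1 + H\right)^{2}$)
$v{\left(o,A \right)} = A o \left(1 + A\right)^{2}$ ($v{\left(o,A \right)} = o \left(1 + A\right)^{2} A = o A \left(1 + A\right)^{2} = A o \left(1 + A\right)^{2}$)
$\frac{v{\left(-431,822 \right)}}{f} = \frac{822 \left(-431\right) \left(1 + 822\right)^{2}}{403032} = 822 \left(-431\right) 823^{2} \cdot \frac{1}{403032} = 822 \left(-431\right) 677329 \cdot \frac{1}{403032} = \left(-239965472778\right) \frac{1}{403032} = - \frac{39994245463}{67172}$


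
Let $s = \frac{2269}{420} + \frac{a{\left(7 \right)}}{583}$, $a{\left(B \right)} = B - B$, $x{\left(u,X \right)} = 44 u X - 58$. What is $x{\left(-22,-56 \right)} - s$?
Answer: $\frac{22740731}{420} \approx 54145.0$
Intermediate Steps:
$x{\left(u,X \right)} = -58 + 44 X u$ ($x{\left(u,X \right)} = 44 X u - 58 = -58 + 44 X u$)
$a{\left(B \right)} = 0$
$s = \frac{2269}{420}$ ($s = \frac{2269}{420} + \frac{0}{583} = 2269 \cdot \frac{1}{420} + 0 \cdot \frac{1}{583} = \frac{2269}{420} + 0 = \frac{2269}{420} \approx 5.4024$)
$x{\left(-22,-56 \right)} - s = \left(-58 + 44 \left(-56\right) \left(-22\right)\right) - \frac{2269}{420} = \left(-58 + 54208\right) - \frac{2269}{420} = 54150 - \frac{2269}{420} = \frac{22740731}{420}$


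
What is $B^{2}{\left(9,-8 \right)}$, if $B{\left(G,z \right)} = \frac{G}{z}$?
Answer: $\frac{81}{64} \approx 1.2656$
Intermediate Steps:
$B^{2}{\left(9,-8 \right)} = \left(\frac{9}{-8}\right)^{2} = \left(9 \left(- \frac{1}{8}\right)\right)^{2} = \left(- \frac{9}{8}\right)^{2} = \frac{81}{64}$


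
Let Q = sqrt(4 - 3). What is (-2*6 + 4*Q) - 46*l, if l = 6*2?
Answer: -560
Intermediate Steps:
Q = 1 (Q = sqrt(1) = 1)
l = 12
(-2*6 + 4*Q) - 46*l = (-2*6 + 4*1) - 46*12 = (-12 + 4) - 552 = -8 - 552 = -560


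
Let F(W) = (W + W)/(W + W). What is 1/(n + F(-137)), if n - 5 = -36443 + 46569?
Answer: 1/10132 ≈ 9.8697e-5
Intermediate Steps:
F(W) = 1 (F(W) = (2*W)/((2*W)) = (2*W)*(1/(2*W)) = 1)
n = 10131 (n = 5 + (-36443 + 46569) = 5 + 10126 = 10131)
1/(n + F(-137)) = 1/(10131 + 1) = 1/10132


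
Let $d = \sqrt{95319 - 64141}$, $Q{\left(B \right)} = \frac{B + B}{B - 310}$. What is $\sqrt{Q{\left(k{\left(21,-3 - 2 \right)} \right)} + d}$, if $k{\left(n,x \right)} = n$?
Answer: $\frac{\sqrt{-42 + 289 \sqrt{31178}}}{17} \approx 13.283$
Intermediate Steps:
$Q{\left(B \right)} = \frac{2 B}{-310 + B}$
$d = \sqrt{31178} \approx 176.57$
$\sqrt{Q{\left(k{\left(21,-3 - 2 \right)} \right)} + d} = \sqrt{2 \cdot 21 \frac{1}{-310 + 21} + \sqrt{31178}} = \sqrt{2 \cdot 21 \frac{1}{-289} + \sqrt{31178}} = \sqrt{2 \cdot 21 \left(- \frac{1}{289}\right) + \sqrt{31178}} = \sqrt{- \frac{42}{289} + \sqrt{31178}}$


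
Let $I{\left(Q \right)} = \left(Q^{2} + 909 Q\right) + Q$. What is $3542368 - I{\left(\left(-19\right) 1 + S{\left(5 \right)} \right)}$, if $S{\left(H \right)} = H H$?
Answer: $3536872$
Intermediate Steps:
$S{\left(H \right)} = H^{2}$
$I{\left(Q \right)} = Q^{2} + 910 Q$
$3542368 - I{\left(\left(-19\right) 1 + S{\left(5 \right)} \right)} = 3542368 - \left(\left(-19\right) 1 + 5^{2}\right) \left(910 + \left(\left(-19\right) 1 + 5^{2}\right)\right) = 3542368 - \left(-19 + 25\right) \left(910 + \left(-19 + 25\right)\right) = 3542368 - 6 \left(910 + 6\right) = 3542368 - 6 \cdot 916 = 3542368 - 5496 = 3536872$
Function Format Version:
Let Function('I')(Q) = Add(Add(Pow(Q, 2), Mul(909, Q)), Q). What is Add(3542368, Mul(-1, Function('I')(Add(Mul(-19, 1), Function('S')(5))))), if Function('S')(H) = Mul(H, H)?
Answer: 3536872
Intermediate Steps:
Function('S')(H) = Pow(H, 2)
Function('I')(Q) = Add(Pow(Q, 2), Mul(910, Q))
Add(3542368, Mul(-1, Function('I')(Add(Mul(-19, 1), Function('S')(5))))) = Add(3542368, Mul(-1, Mul(Add(Mul(-19, 1), Pow(5, 2)), Add(910, Add(Mul(-19, 1), Pow(5, 2)))))) = Add(3542368, Mul(-1, Mul(Add(-19, 25), Add(910, Add(-19, 25))))) = Add(3542368, Mul(-1, Mul(6, Add(910, 6)))) = Add(3542368, Mul(-1, Mul(6, 916))) = Add(3542368, Mul(-1, 5496)) = Add(3542368, -5496) = 3536872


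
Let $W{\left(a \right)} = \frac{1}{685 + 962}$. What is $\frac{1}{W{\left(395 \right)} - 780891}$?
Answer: $- \frac{1647}{1286127476} \approx -1.2806 \cdot 10^{-6}$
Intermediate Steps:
$W{\left(a \right)} = \frac{1}{1647}$
$\frac{1}{W{\left(395 \right)} - 780891} = \frac{1}{\frac{1}{1647} - 780891} = \frac{1}{- \frac{1286127476}{1647}} = - \frac{1647}{1286127476}$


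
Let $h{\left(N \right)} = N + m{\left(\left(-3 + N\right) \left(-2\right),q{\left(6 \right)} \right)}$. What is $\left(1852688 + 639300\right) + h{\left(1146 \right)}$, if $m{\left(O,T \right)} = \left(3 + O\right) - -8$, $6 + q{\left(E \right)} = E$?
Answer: $2490859$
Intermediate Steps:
$q{\left(E \right)} = -6 + E$
$m{\left(O,T \right)} = 11 + O$ ($m{\left(O,T \right)} = \left(3 + O\right) + 8 = 11 + O$)
$h{\left(N \right)} = 17 - N$ ($h{\left(N \right)} = N + \left(11 + \left(-3 + N\right) \left(-2\right)\right) = N + \left(11 - \left(-6 + 2 N\right)\right) = N - \left(-17 + 2 N\right) = 17 - N$)
$\left(1852688 + 639300\right) + h{\left(1146 \right)} = \left(1852688 + 639300\right) + \left(17 - 1146\right) = 2491988 + \left(17 - 1146\right) = 2491988 - 1129 = 2490859$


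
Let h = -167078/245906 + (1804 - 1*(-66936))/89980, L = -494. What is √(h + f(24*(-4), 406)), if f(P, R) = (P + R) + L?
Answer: 2*I*√14069172853237127989/553165547 ≈ 13.562*I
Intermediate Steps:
f(P, R) = -494 + P + R (f(P, R) = (P + R) - 494 = -494 + P + R)
h = 46747500/553165547 (h = -167078*1/245906 + (1804 + 66936)*(1/89980) = -83539/122953 + 68740*(1/89980) = -83539/122953 + 3437/4499 = 46747500/553165547 ≈ 0.084509)
√(h + f(24*(-4), 406)) = √(46747500/553165547 + (-494 + 24*(-4) + 406)) = √(46747500/553165547 + (-494 - 96 + 406)) = √(46747500/553165547 - 184) = √(-101735713148/553165547) = 2*I*√14069172853237127989/553165547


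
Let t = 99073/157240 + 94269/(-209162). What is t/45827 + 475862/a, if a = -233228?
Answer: -89651478078127935809/43939787253436275160 ≈ -2.0403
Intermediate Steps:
t = 2949724633/16444316440 (t = 99073*(1/157240) + 94269*(-1/209162) = 99073/157240 - 94269/209162 = 2949724633/16444316440 ≈ 0.17938)
t/45827 + 475862/a = (2949724633/16444316440)/45827 + 475862/(-233228) = (2949724633/16444316440)*(1/45827) + 475862*(-1/233228) = 2949724633/753593689495880 - 237931/116614 = -89651478078127935809/43939787253436275160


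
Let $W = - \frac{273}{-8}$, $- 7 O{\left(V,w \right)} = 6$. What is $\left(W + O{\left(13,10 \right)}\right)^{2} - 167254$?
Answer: $- \frac{521037775}{3136} \approx -1.6615 \cdot 10^{5}$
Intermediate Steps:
$O{\left(V,w \right)} = - \frac{6}{7}$ ($O{\left(V,w \right)} = \left(- \frac{1}{7}\right) 6 = - \frac{6}{7}$)
$W = \frac{273}{8}$ ($W = \left(-273\right) \left(- \frac{1}{8}\right) = \frac{273}{8} \approx 34.125$)
$\left(W + O{\left(13,10 \right)}\right)^{2} - 167254 = \left(\frac{273}{8} - \frac{6}{7}\right)^{2} - 167254 = \left(\frac{1863}{56}\right)^{2} - 167254 = \frac{3470769}{3136} - 167254 = - \frac{521037775}{3136}$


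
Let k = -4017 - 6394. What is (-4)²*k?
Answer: -166576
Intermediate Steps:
k = -10411
(-4)²*k = (-4)²*(-10411) = 16*(-10411) = -166576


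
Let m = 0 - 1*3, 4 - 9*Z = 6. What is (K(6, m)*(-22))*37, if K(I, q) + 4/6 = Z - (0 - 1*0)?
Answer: 6512/9 ≈ 723.56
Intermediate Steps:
Z = -2/9 (Z = 4/9 - ⅑*6 = 4/9 - ⅔ = -2/9 ≈ -0.22222)
m = -3 (m = 0 - 3 = -3)
K(I, q) = -8/9 (K(I, q) = -⅔ + (-2/9 - (0 - 1*0)) = -⅔ + (-2/9 - (0 + 0)) = -⅔ + (-2/9 - 1*0) = -⅔ + (-2/9 + 0) = -⅔ - 2/9 = -8/9)
(K(6, m)*(-22))*37 = -8/9*(-22)*37 = (176/9)*37 = 6512/9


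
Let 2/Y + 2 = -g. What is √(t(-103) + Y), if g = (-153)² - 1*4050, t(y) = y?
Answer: I*√38609415785/19361 ≈ 10.149*I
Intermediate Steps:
g = 19359 (g = 23409 - 4050 = 19359)
Y = -2/19361 (Y = 2/(-2 - 1*19359) = 2/(-2 - 19359) = 2/(-19361) = 2*(-1/19361) = -2/19361 ≈ -0.00010330)
√(t(-103) + Y) = √(-103 - 2/19361) = √(-1994185/19361) = I*√38609415785/19361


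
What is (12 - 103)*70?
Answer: -6370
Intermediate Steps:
(12 - 103)*70 = -91*70 = -6370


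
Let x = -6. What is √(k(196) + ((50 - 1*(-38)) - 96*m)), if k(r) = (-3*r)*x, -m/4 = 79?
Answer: 4*√2122 ≈ 184.26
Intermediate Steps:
m = -316 (m = -4*79 = -316)
k(r) = 18*r (k(r) = -3*r*(-6) = 18*r)
√(k(196) + ((50 - 1*(-38)) - 96*m)) = √(18*196 + ((50 - 1*(-38)) - 96*(-316))) = √(3528 + ((50 + 38) + 30336)) = √(3528 + (88 + 30336)) = √(3528 + 30424) = √33952 = 4*√2122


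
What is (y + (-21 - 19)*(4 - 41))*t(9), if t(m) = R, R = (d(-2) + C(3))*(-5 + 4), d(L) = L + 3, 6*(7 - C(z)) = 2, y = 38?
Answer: -11638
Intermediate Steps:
C(z) = 20/3 (C(z) = 7 - ⅙*2 = 7 - ⅓ = 20/3)
d(L) = 3 + L
R = -23/3 (R = ((3 - 2) + 20/3)*(-5 + 4) = (1 + 20/3)*(-1) = (23/3)*(-1) = -23/3 ≈ -7.6667)
t(m) = -23/3
(y + (-21 - 19)*(4 - 41))*t(9) = (38 + (-21 - 19)*(4 - 41))*(-23/3) = (38 - 40*(-37))*(-23/3) = (38 + 1480)*(-23/3) = 1518*(-23/3) = -11638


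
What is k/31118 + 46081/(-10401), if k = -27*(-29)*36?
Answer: -570382585/161829159 ≈ -3.5246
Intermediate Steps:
k = 28188 (k = 783*36 = 28188)
k/31118 + 46081/(-10401) = 28188/31118 + 46081/(-10401) = 28188*(1/31118) + 46081*(-1/10401) = 14094/15559 - 46081/10401 = -570382585/161829159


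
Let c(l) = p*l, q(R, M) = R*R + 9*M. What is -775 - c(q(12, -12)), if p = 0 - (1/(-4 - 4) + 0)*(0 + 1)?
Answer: -1559/2 ≈ -779.50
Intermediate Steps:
q(R, M) = R² + 9*M
p = ⅛ (p = 0 - (1/(-8) + 0) = 0 - (-⅛ + 0) = 0 - (-1)/8 = 0 - 1*(-⅛) = 0 + ⅛ = ⅛ ≈ 0.12500)
c(l) = l/8
-775 - c(q(12, -12)) = -775 - (12² + 9*(-12))/8 = -775 - (144 - 108)/8 = -775 - 36/8 = -775 - 1*9/2 = -775 - 9/2 = -1559/2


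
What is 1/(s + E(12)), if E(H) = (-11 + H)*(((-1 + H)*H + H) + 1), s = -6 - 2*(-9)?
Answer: 1/157 ≈ 0.0063694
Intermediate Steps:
s = 12 (s = -6 + 18 = 12)
E(H) = (-11 + H)*(1 + H + H*(-1 + H)) (E(H) = (-11 + H)*((H*(-1 + H) + H) + 1) = (-11 + H)*((H + H*(-1 + H)) + 1) = (-11 + H)*(1 + H + H*(-1 + H)))
1/(s + E(12)) = 1/(12 + (-11 + 12 + 12³ - 11*12²)) = 1/(12 + (-11 + 12 + 1728 - 11*144)) = 1/(12 + (-11 + 12 + 1728 - 1584)) = 1/(12 + 145) = 1/157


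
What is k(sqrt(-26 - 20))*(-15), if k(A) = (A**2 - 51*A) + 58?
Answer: -180 + 765*I*sqrt(46) ≈ -180.0 + 5188.5*I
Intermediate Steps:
k(A) = 58 + A**2 - 51*A
k(sqrt(-26 - 20))*(-15) = (58 + (sqrt(-26 - 20))**2 - 51*sqrt(-26 - 20))*(-15) = (58 + (sqrt(-46))**2 - 51*I*sqrt(46))*(-15) = (58 + (I*sqrt(46))**2 - 51*I*sqrt(46))*(-15) = (58 - 46 - 51*I*sqrt(46))*(-15) = (12 - 51*I*sqrt(46))*(-15) = -180 + 765*I*sqrt(46)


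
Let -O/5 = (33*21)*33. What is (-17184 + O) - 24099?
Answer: -155628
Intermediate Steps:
O = -114345 (O = -5*33*21*33 = -3465*33 = -5*22869 = -114345)
(-17184 + O) - 24099 = (-17184 - 114345) - 24099 = -131529 - 24099 = -155628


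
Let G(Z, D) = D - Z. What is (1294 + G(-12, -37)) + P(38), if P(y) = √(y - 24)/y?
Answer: 1269 + √14/38 ≈ 1269.1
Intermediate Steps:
P(y) = √(-24 + y)/y
(1294 + G(-12, -37)) + P(38) = (1294 + (-37 - 1*(-12))) + √(-24 + 38)/38 = (1294 + (-37 + 12)) + √14/38 = (1294 - 25) + √14/38 = 1269 + √14/38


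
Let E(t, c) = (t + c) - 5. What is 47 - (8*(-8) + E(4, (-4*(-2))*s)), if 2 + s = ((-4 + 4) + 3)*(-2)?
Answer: 176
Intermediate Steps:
s = -8 (s = -2 + ((-4 + 4) + 3)*(-2) = -2 + (0 + 3)*(-2) = -2 + 3*(-2) = -2 - 6 = -8)
E(t, c) = -5 + c + t (E(t, c) = (c + t) - 5 = -5 + c + t)
47 - (8*(-8) + E(4, (-4*(-2))*s)) = 47 - (8*(-8) + (-5 - 4*(-2)*(-8) + 4)) = 47 - (-64 + (-5 + 8*(-8) + 4)) = 47 - (-64 + (-5 - 64 + 4)) = 47 - (-64 - 65) = 47 - 1*(-129) = 47 + 129 = 176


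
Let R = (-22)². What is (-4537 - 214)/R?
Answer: -4751/484 ≈ -9.8161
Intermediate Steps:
R = 484
(-4537 - 214)/R = (-4537 - 214)/484 = -4751*1/484 = -4751/484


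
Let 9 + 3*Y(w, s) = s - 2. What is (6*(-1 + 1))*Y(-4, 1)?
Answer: 0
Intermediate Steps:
Y(w, s) = -11/3 + s/3 (Y(w, s) = -3 + (s - 2)/3 = -3 + (-2 + s)/3 = -3 + (-2/3 + s/3) = -11/3 + s/3)
(6*(-1 + 1))*Y(-4, 1) = (6*(-1 + 1))*(-11/3 + (1/3)*1) = (6*0)*(-11/3 + 1/3) = 0*(-10/3) = 0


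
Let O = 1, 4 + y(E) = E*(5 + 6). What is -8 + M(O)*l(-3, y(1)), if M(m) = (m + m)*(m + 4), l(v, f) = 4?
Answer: 32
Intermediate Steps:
y(E) = -4 + 11*E (y(E) = -4 + E*(5 + 6) = -4 + E*11 = -4 + 11*E)
M(m) = 2*m*(4 + m) (M(m) = (2*m)*(4 + m) = 2*m*(4 + m))
-8 + M(O)*l(-3, y(1)) = -8 + (2*1*(4 + 1))*4 = -8 + (2*1*5)*4 = -8 + 10*4 = -8 + 40 = 32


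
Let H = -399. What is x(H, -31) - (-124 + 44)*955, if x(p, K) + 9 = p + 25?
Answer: 76017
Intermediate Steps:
x(p, K) = 16 + p (x(p, K) = -9 + (p + 25) = -9 + (25 + p) = 16 + p)
x(H, -31) - (-124 + 44)*955 = (16 - 399) - (-124 + 44)*955 = -383 - (-80)*955 = -383 - 1*(-76400) = -383 + 76400 = 76017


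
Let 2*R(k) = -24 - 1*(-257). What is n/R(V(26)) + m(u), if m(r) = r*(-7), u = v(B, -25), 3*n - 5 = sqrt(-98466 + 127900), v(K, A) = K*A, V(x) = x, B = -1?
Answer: -122315/699 + 2*sqrt(29434)/699 ≈ -174.49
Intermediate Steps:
v(K, A) = A*K
R(k) = 233/2 (R(k) = (-24 - 1*(-257))/2 = (-24 + 257)/2 = (1/2)*233 = 233/2)
n = 5/3 + sqrt(29434)/3 (n = 5/3 + sqrt(-98466 + 127900)/3 = 5/3 + sqrt(29434)/3 ≈ 58.854)
u = 25 (u = -25*(-1) = 25)
m(r) = -7*r
n/R(V(26)) + m(u) = (5/3 + sqrt(29434)/3)/(233/2) - 7*25 = (5/3 + sqrt(29434)/3)*(2/233) - 175 = (10/699 + 2*sqrt(29434)/699) - 175 = -122315/699 + 2*sqrt(29434)/699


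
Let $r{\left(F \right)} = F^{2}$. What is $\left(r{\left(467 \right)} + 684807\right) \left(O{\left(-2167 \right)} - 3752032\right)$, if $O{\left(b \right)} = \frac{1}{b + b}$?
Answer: $- \frac{7341134382135672}{2167} \approx -3.3877 \cdot 10^{12}$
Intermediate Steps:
$O{\left(b \right)} = \frac{1}{2 b}$
$\left(r{\left(467 \right)} + 684807\right) \left(O{\left(-2167 \right)} - 3752032\right) = \left(467^{2} + 684807\right) \left(\frac{1}{2 \left(-2167\right)} - 3752032\right) = \left(218089 + 684807\right) \left(\frac{1}{2} \left(- \frac{1}{2167}\right) - 3752032\right) = 902896 \left(- \frac{1}{4334} - 3752032\right) = 902896 \left(- \frac{16261306689}{4334}\right) = - \frac{7341134382135672}{2167}$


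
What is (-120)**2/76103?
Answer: 14400/76103 ≈ 0.18922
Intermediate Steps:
(-120)**2/76103 = 14400*(1/76103) = 14400/76103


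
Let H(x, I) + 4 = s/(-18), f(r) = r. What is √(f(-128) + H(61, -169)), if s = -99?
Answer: I*√506/2 ≈ 11.247*I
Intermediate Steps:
H(x, I) = 3/2 (H(x, I) = -4 - 99/(-18) = -4 - 99*(-1/18) = -4 + 11/2 = 3/2)
√(f(-128) + H(61, -169)) = √(-128 + 3/2) = √(-253/2) = I*√506/2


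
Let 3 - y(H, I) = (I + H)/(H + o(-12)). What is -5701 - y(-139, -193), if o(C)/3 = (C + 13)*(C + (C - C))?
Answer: -997868/175 ≈ -5702.1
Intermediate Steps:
o(C) = 3*C*(13 + C) (o(C) = 3*((C + 13)*(C + (C - C))) = 3*((13 + C)*(C + 0)) = 3*((13 + C)*C) = 3*(C*(13 + C)) = 3*C*(13 + C))
y(H, I) = 3 - (H + I)/(-36 + H) (y(H, I) = 3 - (I + H)/(H + 3*(-12)*(13 - 12)) = 3 - (H + I)/(H + 3*(-12)*1) = 3 - (H + I)/(H - 36) = 3 - (H + I)/(-36 + H))
-5701 - y(-139, -193) = -5701 - (-108 - 1*(-193) + 2*(-139))/(-36 - 139) = -5701 - (-108 + 193 - 278)/(-175) = -5701 - (-1)*(-193)/175 = -5701 - 1*193/175 = -5701 - 193/175 = -997868/175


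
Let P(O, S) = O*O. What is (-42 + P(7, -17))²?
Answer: 49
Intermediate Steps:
P(O, S) = O²
(-42 + P(7, -17))² = (-42 + 7²)² = (-42 + 49)² = 7² = 49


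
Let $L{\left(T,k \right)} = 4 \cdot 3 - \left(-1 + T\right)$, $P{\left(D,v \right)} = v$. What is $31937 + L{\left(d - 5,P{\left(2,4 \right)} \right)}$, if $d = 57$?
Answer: $31898$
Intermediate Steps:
$L{\left(T,k \right)} = 13 - T$ ($L{\left(T,k \right)} = 12 - \left(-1 + T\right) = 13 - T$)
$31937 + L{\left(d - 5,P{\left(2,4 \right)} \right)} = 31937 + \left(13 - \left(57 - 5\right)\right) = 31937 + \left(13 - 52\right) = 31937 - 39 = 31898$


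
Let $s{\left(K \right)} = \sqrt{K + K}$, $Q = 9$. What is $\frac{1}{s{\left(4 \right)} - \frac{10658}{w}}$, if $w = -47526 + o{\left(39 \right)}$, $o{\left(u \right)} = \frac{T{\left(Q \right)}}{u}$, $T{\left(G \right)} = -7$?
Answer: $- \frac{385219122951}{13655772940642} + \frac{3435540097441 \sqrt{2}}{13655772940642} \approx 0.32758$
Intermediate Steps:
$s{\left(K \right)} = \sqrt{2} \sqrt{K}$ ($s{\left(K \right)} = \sqrt{2 K} = \sqrt{2} \sqrt{K}$)
$o{\left(u \right)} = - \frac{7}{u}$
$w = - \frac{1853521}{39}$ ($w = -47526 - \frac{7}{39} = - \frac{1853521}{39} \approx -47526.0$)
$\frac{1}{s{\left(4 \right)} - \frac{10658}{w}} = \frac{1}{\sqrt{2} \sqrt{4} - \frac{10658}{- \frac{1853521}{39}}} = \frac{1}{\sqrt{2} \cdot 2 - - \frac{415662}{1853521}} = \frac{1}{2 \sqrt{2} + \frac{415662}{1853521}} = \frac{1}{\frac{415662}{1853521} + 2 \sqrt{2}}$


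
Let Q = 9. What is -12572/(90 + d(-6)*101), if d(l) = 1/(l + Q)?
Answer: -5388/53 ≈ -101.66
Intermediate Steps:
d(l) = 1/(9 + l) (d(l) = 1/(l + 9) = 1/(9 + l))
-12572/(90 + d(-6)*101) = -12572/(90 + 101/(9 - 6)) = -12572/(90 + 101/3) = -12572/371/3 = -12572*3/371 = -5388/53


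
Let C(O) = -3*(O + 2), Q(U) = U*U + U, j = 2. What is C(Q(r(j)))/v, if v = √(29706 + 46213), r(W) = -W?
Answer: -12*√79/2449 ≈ -0.043552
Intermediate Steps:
Q(U) = U + U² (Q(U) = U² + U = U + U²)
C(O) = -6 - 3*O (C(O) = -3*(2 + O) = -6 - 3*O)
v = 31*√79 (v = √75919 = 31*√79 ≈ 275.53)
C(Q(r(j)))/v = (-6 - 3*(-1*2)*(1 - 1*2))/((31*√79)) = (-6 - (-6)*(1 - 2))*(√79/2449) = (-6 - (-6)*(-1))*(√79/2449) = (-6 - 3*2)*(√79/2449) = (-6 - 6)*(√79/2449) = -12*√79/2449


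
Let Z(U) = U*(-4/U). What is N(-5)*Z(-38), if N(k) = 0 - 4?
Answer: 16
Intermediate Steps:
N(k) = -4
Z(U) = -4
N(-5)*Z(-38) = -4*(-4) = 16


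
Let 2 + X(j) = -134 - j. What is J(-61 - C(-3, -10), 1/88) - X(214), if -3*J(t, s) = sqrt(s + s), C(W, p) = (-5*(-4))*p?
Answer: 350 - sqrt(11)/66 ≈ 349.95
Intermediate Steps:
C(W, p) = 20*p
J(t, s) = -sqrt(2)*sqrt(s)/3 (J(t, s) = -sqrt(s + s)/3 = -sqrt(2)*sqrt(s)/3)
X(j) = -136 - j (X(j) = -2 + (-134 - j) = -136 - j)
J(-61 - C(-3, -10), 1/88) - X(214) = -sqrt(2)*sqrt(1/88)/3 - (-136 - 1*214) = -sqrt(2)*sqrt(1/88)/3 - (-136 - 214) = -sqrt(2)*sqrt(22)/44/3 - 1*(-350) = -sqrt(11)/66 + 350 = 350 - sqrt(11)/66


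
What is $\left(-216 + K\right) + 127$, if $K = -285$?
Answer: $-374$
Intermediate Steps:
$\left(-216 + K\right) + 127 = \left(-216 - 285\right) + 127 = -501 + 127 = -374$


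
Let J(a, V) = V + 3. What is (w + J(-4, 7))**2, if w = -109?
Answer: 9801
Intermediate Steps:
J(a, V) = 3 + V
(w + J(-4, 7))**2 = (-109 + (3 + 7))**2 = (-109 + 10)**2 = (-99)**2 = 9801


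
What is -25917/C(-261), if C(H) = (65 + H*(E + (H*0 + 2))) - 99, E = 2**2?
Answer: 25917/1600 ≈ 16.198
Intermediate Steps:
E = 4
C(H) = -34 + 6*H (C(H) = (65 + H*(4 + (H*0 + 2))) - 99 = (65 + H*(4 + (0 + 2))) - 99 = (65 + H*(4 + 2)) - 99 = (65 + H*6) - 99 = (65 + 6*H) - 99 = -34 + 6*H)
-25917/C(-261) = -25917/(-34 + 6*(-261)) = -25917/(-34 - 1566) = -25917/(-1600) = -25917*(-1/1600) = 25917/1600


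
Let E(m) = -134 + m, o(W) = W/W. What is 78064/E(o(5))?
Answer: -11152/19 ≈ -586.95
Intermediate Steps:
o(W) = 1
78064/E(o(5)) = 78064/(-134 + 1) = 78064/(-133) = 78064*(-1/133) = -11152/19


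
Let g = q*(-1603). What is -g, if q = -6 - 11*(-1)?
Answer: 8015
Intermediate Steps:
q = 5 (q = -6 + 11 = 5)
g = -8015 (g = 5*(-1603) = -8015)
-g = -1*(-8015) = 8015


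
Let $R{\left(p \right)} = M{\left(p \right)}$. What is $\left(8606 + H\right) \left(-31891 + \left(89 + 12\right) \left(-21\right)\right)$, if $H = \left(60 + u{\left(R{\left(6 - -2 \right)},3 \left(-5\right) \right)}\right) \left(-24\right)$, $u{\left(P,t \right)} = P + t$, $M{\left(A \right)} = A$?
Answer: $-249444008$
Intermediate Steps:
$R{\left(p \right)} = p$
$H = -1272$ ($H = \left(60 + \left(\left(6 - -2\right) + 3 \left(-5\right)\right)\right) \left(-24\right) = \left(60 + \left(\left(6 + 2\right) - 15\right)\right) \left(-24\right) = \left(60 + \left(8 - 15\right)\right) \left(-24\right) = \left(60 - 7\right) \left(-24\right) = 53 \left(-24\right) = -1272$)
$\left(8606 + H\right) \left(-31891 + \left(89 + 12\right) \left(-21\right)\right) = \left(8606 - 1272\right) \left(-31891 + \left(89 + 12\right) \left(-21\right)\right) = 7334 \left(-31891 + 101 \left(-21\right)\right) = 7334 \left(-31891 - 2121\right) = 7334 \left(-34012\right) = -249444008$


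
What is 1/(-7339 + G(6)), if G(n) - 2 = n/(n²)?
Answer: -6/44021 ≈ -0.00013630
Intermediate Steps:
G(n) = 2 + 1/n (G(n) = 2 + n/(n²) = 2 + n/n² = 2 + 1/n)
1/(-7339 + G(6)) = 1/(-7339 + (2 + 1/6)) = 1/(-7339 + (2 + ⅙)) = 1/(-7339 + 13/6) = 1/(-44021/6) = -6/44021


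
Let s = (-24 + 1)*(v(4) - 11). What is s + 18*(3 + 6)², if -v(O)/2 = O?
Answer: 1895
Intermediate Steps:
v(O) = -2*O
s = 437 (s = (-24 + 1)*(-2*4 - 11) = -23*(-8 - 11) = -23*(-19) = 437)
s + 18*(3 + 6)² = 437 + 18*(3 + 6)² = 437 + 18*9² = 437 + 18*81 = 437 + 1458 = 1895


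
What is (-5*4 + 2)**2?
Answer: 324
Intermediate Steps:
(-5*4 + 2)**2 = (-20 + 2)**2 = (-18)**2 = 324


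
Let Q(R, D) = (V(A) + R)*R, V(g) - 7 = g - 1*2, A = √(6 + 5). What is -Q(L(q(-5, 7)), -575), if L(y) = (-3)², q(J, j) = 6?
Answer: -126 - 9*√11 ≈ -155.85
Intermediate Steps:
A = √11 ≈ 3.3166
V(g) = 5 + g (V(g) = 7 + (g - 1*2) = 7 + (g - 2) = 7 + (-2 + g) = 5 + g)
L(y) = 9
Q(R, D) = R*(5 + R + √11) (Q(R, D) = ((5 + √11) + R)*R = (5 + R + √11)*R = R*(5 + R + √11))
-Q(L(q(-5, 7)), -575) = -9*(5 + 9 + √11) = -9*(14 + √11) = -(126 + 9*√11) = -126 - 9*√11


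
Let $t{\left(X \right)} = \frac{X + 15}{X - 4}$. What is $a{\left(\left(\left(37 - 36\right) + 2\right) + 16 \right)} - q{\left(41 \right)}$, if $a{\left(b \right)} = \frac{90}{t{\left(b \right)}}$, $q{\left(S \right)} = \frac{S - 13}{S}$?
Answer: $\frac{27199}{697} \approx 39.023$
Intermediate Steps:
$t{\left(X \right)} = \frac{15 + X}{-4 + X}$
$q{\left(S \right)} = \frac{-13 + S}{S}$ ($q{\left(S \right)} = \frac{S - 13}{S} = \frac{-13 + S}{S}$)
$a{\left(b \right)} = \frac{90 \left(-4 + b\right)}{15 + b}$ ($a{\left(b \right)} = \frac{90}{\frac{1}{-4 + b} \left(15 + b\right)} = 90 \frac{-4 + b}{15 + b} = \frac{90 \left(-4 + b\right)}{15 + b}$)
$a{\left(\left(\left(37 - 36\right) + 2\right) + 16 \right)} - q{\left(41 \right)} = \frac{90 \left(-4 + \left(\left(\left(37 - 36\right) + 2\right) + 16\right)\right)}{15 + \left(\left(\left(37 - 36\right) + 2\right) + 16\right)} - \frac{-13 + 41}{41} = \frac{90 \left(-4 + \left(\left(1 + 2\right) + 16\right)\right)}{15 + \left(\left(1 + 2\right) + 16\right)} - \frac{1}{41} \cdot 28 = \frac{90 \left(-4 + \left(3 + 16\right)\right)}{15 + \left(3 + 16\right)} - \frac{28}{41} = \frac{90 \left(-4 + 19\right)}{15 + 19} - \frac{28}{41} = 90 \cdot \frac{1}{34} \cdot 15 - \frac{28}{41} = \frac{675}{17} - \frac{28}{41} = \frac{27199}{697}$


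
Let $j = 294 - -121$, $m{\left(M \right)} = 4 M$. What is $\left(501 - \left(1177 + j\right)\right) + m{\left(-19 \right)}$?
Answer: $-1167$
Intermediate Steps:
$j = 415$ ($j = 294 + 121 = 415$)
$\left(501 - \left(1177 + j\right)\right) + m{\left(-19 \right)} = \left(501 - 1592\right) + 4 \left(-19\right) = \left(501 - 1592\right) - 76 = -1091 - 76 = -1167$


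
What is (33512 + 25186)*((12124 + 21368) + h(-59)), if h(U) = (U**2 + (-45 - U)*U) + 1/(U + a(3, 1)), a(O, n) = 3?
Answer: 59409155619/28 ≈ 2.1218e+9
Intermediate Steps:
h(U) = U**2 + 1/(3 + U) + U*(-45 - U) (h(U) = (U**2 + (-45 - U)*U) + 1/(U + 3) = (U**2 + U*(-45 - U)) + 1/(3 + U) = U**2 + 1/(3 + U) + U*(-45 - U))
(33512 + 25186)*((12124 + 21368) + h(-59)) = (33512 + 25186)*((12124 + 21368) + (1 - 135*(-59) - 45*(-59)**2)/(3 - 59)) = 58698*(33492 + (1 + 7965 - 45*3481)/(-56)) = 58698*(33492 - (1 + 7965 - 156645)/56) = 58698*(33492 - 1/56*(-148679)) = 58698*(33492 + 148679/56) = 58698*(2024231/56) = 59409155619/28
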